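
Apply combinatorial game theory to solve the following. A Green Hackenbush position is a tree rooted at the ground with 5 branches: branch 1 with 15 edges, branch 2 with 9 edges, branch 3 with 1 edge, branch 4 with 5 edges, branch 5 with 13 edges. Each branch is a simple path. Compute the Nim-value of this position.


The tree has 5 branches from the ground vertex.
In Green Hackenbush, the Nim-value of a simple path of length k is k.
Branch 1: length 15, Nim-value = 15
Branch 2: length 9, Nim-value = 9
Branch 3: length 1, Nim-value = 1
Branch 4: length 5, Nim-value = 5
Branch 5: length 13, Nim-value = 13
Total Nim-value = XOR of all branch values:
0 XOR 15 = 15
15 XOR 9 = 6
6 XOR 1 = 7
7 XOR 5 = 2
2 XOR 13 = 15
Nim-value of the tree = 15

15


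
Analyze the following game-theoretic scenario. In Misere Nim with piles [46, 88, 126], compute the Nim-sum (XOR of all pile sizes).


We need the XOR (exclusive or) of all pile sizes.
After XOR-ing pile 1 (size 46): 0 XOR 46 = 46
After XOR-ing pile 2 (size 88): 46 XOR 88 = 118
After XOR-ing pile 3 (size 126): 118 XOR 126 = 8
The Nim-value of this position is 8.

8


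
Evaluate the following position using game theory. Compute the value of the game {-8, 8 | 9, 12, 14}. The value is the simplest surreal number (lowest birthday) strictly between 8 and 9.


Left options: {-8, 8}, max = 8
Right options: {9, 12, 14}, min = 9
All options are numbers and max(Left) < min(Right), so by the simplicity theorem the value is the simplest (earliest-born) number strictly between 8 and 9.
No integer lies strictly between 8 and 9, so the value is the dyadic rational m/2^k in the interval with the smallest k (then m odd); search k = 1, 2, ...:
Denominator 2: 17/2 lies strictly between 8 and 9 -- found.
The simplest number in the interval is 17/2.
Game value = 17/2

17/2


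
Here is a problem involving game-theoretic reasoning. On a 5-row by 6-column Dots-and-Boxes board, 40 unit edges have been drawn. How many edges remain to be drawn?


Grid: 5 x 6 boxes, i.e. 6 rows and 7 columns of dots.
Horizontal edges: (rows + 1) * cols = 6 * 6 = 36
Vertical edges: rows * (cols + 1) = 5 * 7 = 35
Total edges: 36 + 35 = 71
Edges drawn: 40
Remaining: 71 - 40 = 31

31


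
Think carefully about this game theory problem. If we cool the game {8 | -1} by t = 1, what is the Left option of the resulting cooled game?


Original game: {8 | -1} (a switch {a | b} with a > b).
Cooling by t (for t below the temperature (a - b)/2 = 9/2) taxes each move by t: {a | b} cooled by t is {a - t | b + t}.
Cooling amount: t = 1
Cooled Left option: 8 - 1 = 7
Cooled Right option: -1 + 1 = 0
Cooled game: {7 | 0}
Left option = 7

7


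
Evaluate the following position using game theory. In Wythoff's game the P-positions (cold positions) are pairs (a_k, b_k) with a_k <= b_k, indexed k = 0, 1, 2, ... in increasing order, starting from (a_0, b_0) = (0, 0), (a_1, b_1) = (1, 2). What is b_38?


By Wythoff's theorem, a_k = floor(k * phi) and b_k = floor(k * phi^2) = a_k + k, where phi = (1 + sqrt(5))/2 is the golden ratio.
phi = (1 + sqrt(5))/2 = 1.618034
phi^2 = phi + 1 = 2.618034
k = 38
k * phi^2 = 38 * 2.618034 = 99.485292
b_38 = floor(k * phi^2) = 99 (check: a_38 + k = 61 + 38 = 99)

99


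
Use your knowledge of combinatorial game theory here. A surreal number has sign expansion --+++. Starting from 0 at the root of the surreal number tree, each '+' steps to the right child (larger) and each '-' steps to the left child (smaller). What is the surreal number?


Sign expansion: --+++
Rule: track bounds (lo, hi), initially (-inf, +inf). On '+', the current value becomes lo and we move to the simplest number in (value, hi): value + 1 if hi = +inf, otherwise the midpoint (value + hi)/2. On '-', the current value becomes hi and we move to value - 1 if lo = -inf, otherwise the midpoint (lo + value)/2.
Start at 0.
Step 1: sign = -, move left. Bounds: (-inf, 0). Value = -1
Step 2: sign = -, move left. Bounds: (-inf, -1). Value = -2
Step 3: sign = +, move right. Bounds: (-2, -1). Value = -3/2
Step 4: sign = +, move right. Bounds: (-3/2, -1). Value = -5/4
Step 5: sign = +, move right. Bounds: (-5/4, -1). Value = -9/8
The surreal number with sign expansion --+++ is -9/8.

-9/8


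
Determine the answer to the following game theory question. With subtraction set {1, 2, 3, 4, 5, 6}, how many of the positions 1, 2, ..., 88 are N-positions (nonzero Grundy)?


Subtraction set S = {1, 2, 3, 4, 5, 6}, so G(n) = n mod 7.
G(n) = 0 when n is a multiple of 7.
Multiples of 7 in [1, 88]: 12
N-positions (nonzero Grundy) = 88 - 12 = 76

76


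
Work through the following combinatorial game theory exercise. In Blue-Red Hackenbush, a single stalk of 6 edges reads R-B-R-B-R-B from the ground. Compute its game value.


Edges (from ground): R-B-R-B-R-B
By Berlekamp's sign-expansion rule, a Blue-Red Hackenbush stalk has the value of the surreal number whose sign sequence is the edge sequence with B -> + and R -> -.
Sign sequence: -+-+-+
Trace the sign expansion in the surreal number tree, starting from 0:
Edge 1: R (sign -) -> bounds (-inf, 0), value = -1
Edge 2: B (sign +) -> bounds (-1, 0), value = -1/2
Edge 3: R (sign -) -> bounds (-1, -1/2), value = -3/4
Edge 4: B (sign +) -> bounds (-3/4, -1/2), value = -5/8
Edge 5: R (sign -) -> bounds (-3/4, -5/8), value = -11/16
Edge 6: B (sign +) -> bounds (-11/16, -5/8), value = -21/32
Game value = -21/32

-21/32


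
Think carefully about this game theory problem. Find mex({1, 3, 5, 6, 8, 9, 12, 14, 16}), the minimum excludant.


Set = {1, 3, 5, 6, 8, 9, 12, 14, 16}
0 is NOT in the set. This is the mex.
mex = 0

0


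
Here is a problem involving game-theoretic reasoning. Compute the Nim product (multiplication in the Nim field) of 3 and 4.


Nim multiplication is bilinear over XOR: (u XOR v) * w = (u*w) XOR (v*w).
So we split each operand into its bit components and XOR the pairwise Nim products.
3 = 1 + 2 (as XOR of powers of 2).
4 = 4 (as XOR of powers of 2).
Using the standard Nim-product table on single bits:
  2*2 = 3,   2*4 = 8,   2*8 = 12,
  4*4 = 6,   4*8 = 11,  8*8 = 13,
and  1*x = x (identity), k*l = l*k (commutative).
Pairwise Nim products:
  1 * 4 = 4
  2 * 4 = 8
XOR them: 4 XOR 8 = 12.
Result: 3 * 4 = 12 (in Nim).

12


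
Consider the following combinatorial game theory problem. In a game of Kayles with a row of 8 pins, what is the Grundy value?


Kayles: a move removes 1 or 2 adjacent pins from a contiguous row.
Removing pins from a row of k leaves two independent rows (a, b) with a + b = k - 1 (one pin) or a + b = k - 2 (two pins); an end removal gives a = 0.
By Sprague-Grundy, G(k) = mex{ G(a) XOR G(b) } over all these splits. G(0) = 0.
G(1): splits (0,0):0^0=0 -> mex({0}) = 1
G(2): splits (0,1):0^1=1 (0,0):0^0=0 -> mex({0, 1}) = 2
G(3): splits (0,2):0^2=2 (1,1):1^1=0 (0,1):0^1=1 -> mex({0, 1, 2}) = 3
G(4): splits (0,3):0^3=3 (1,2):1^2=3 (0,2):0^2=2 (1,1):1^1=0 -> mex({0, 2, 3}) = 1
G(5): splits (0,4):0^1=1 (1,3):1^3=2 (2,2):2^2=0 (0,3):0^3=3 (1,2):1^2=3 -> mex({0, 1, 2, 3}) = 4
G(6) = mex({0, 1, 2, 4}) = 3
G(7) = mex({0, 1, 3, 4, 5}) = 2
G(8) = mex({0, 2, 3, 5, 6}) = 1
Therefore G(8) = 1.

1


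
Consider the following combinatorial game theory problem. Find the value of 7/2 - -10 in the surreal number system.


x = 7/2, y = -10
Converting to common denominator: 2
x = 7/2, y = -20/2
x - y = 7/2 - -10 = 27/2

27/2


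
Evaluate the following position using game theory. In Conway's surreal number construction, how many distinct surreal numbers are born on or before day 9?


Day 0: {|} = 0 is born. Count = 1.
Day n: the number of surreal numbers born by day n is 2^(n+1) - 1.
By day 0: 2^1 - 1 = 1
By day 1: 2^2 - 1 = 3
By day 2: 2^3 - 1 = 7
By day 3: 2^4 - 1 = 15
By day 4: 2^5 - 1 = 31
By day 5: 2^6 - 1 = 63
By day 6: 2^7 - 1 = 127
By day 7: 2^8 - 1 = 255
By day 8: 2^9 - 1 = 511
By day 9: 2^10 - 1 = 1023
By day 9: 1023 surreal numbers.

1023


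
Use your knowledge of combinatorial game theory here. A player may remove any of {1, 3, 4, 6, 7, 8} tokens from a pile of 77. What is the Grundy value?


The subtraction set is S = {1, 3, 4, 6, 7, 8}.
G(k) = mex{ G(k - s) : s in S, s <= k }. We compute iteratively: G(0) = 0.
G(1) = mex({0}) = 1
G(2) = mex({1}) = 0
G(3) = mex({0}) = 1
G(4) = mex({0, 1}) = 2
G(5) = mex({0, 1, 2}) = 3
G(6) = mex({0, 1, 3}) = 2
G(7) = mex({0, 1, 2}) = 3
G(8) = mex({0, 1, 2, 3}) = 4
G(9) = mex({0, 1, 2, 3, 4}) = 5
G(10) = mex({0, 1, 2, 3, 5}) = 4
G(11) = mex({1, 2, 3, 4}) = 0
G(12) = mex({0, 2, 3, 4, 5}) = 1
G(13) = mex({1, 2, 3, 4, 5}) = 0
G(14) = mex({0, 2, 3, 4}) = 1
G(15) = mex({0, 1, 3, 4, 5}) = 2
G(16) = mex({0, 1, 2, 4, 5}) = 3
G(17) = mex({0, 1, 3, 4, 5}) = 2
G(18) = mex({0, 1, 2, 4}) = 3
Observe that G(11)..G(18) = 0, 1, 0, 1, 2, 3, 2, 3 repeats G(0)..G(7) = 0, 1, 0, 1, 2, 3, 2, 3.
For k >= max(S) = 8, G(k) is determined by the previous 8 values G(k-8)..G(k-1); a window of 8 consecutive values has recurred shifted by 11, so by induction G(k + 11) = G(k) for all k >= 0: the sequence is periodic from the start with period 11.
One period: G(0..10) = 0, 1, 0, 1, 2, 3, 2, 3, 4, 5, 4.
77 mod 11 = 0, so G(77) = G(0) = 0.

0


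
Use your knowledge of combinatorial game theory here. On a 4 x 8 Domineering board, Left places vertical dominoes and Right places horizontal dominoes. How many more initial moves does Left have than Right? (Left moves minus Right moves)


Board is 4 x 8 (rows x cols).
Left (vertical) placements: (rows-1) * cols = 3 * 8 = 24
Right (horizontal) placements: rows * (cols-1) = 4 * 7 = 28
Advantage = Left - Right = 24 - 28 = -4

-4


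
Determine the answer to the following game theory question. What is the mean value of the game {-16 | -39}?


Game = {-16 | -39}, a switch {a | b} with numbers a > b.
Its thermograph has left wall a - t and right wall b + t, which meet at t = (a - b)/2, where both equal (a + b)/2. So the mast (mean value) is at (a + b)/2.
Mean = (-16 + (-39))/2 = -55/2 = -55/2

-55/2


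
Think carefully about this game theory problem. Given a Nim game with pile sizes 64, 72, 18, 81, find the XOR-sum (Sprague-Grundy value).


We need the XOR (exclusive or) of all pile sizes.
After XOR-ing pile 1 (size 64): 0 XOR 64 = 64
After XOR-ing pile 2 (size 72): 64 XOR 72 = 8
After XOR-ing pile 3 (size 18): 8 XOR 18 = 26
After XOR-ing pile 4 (size 81): 26 XOR 81 = 75
The Nim-value of this position is 75.

75


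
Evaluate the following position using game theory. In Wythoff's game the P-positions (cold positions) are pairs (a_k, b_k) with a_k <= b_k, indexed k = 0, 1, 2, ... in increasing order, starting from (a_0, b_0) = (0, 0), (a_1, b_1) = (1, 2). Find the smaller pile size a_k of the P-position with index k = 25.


By Wythoff's theorem, a_k = floor(k * phi) and b_k = floor(k * phi^2) = a_k + k, where phi = (1 + sqrt(5))/2 is the golden ratio.
phi = (1 + sqrt(5))/2 = 1.618034
k = 25
k * phi = 25 * 1.618034 = 40.450850
a_25 = floor(k * phi) = 40

40


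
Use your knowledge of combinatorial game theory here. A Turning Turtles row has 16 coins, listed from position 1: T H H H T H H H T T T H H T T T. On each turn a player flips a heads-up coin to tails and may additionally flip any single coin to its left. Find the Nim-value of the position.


Coins: T H H H T H H H T T T H H T T T
Key fact: a single head at position k behaves exactly like a Nim heap of size k (turning it to T and optionally flipping a coin at j < k corresponds to moving the heap from k to j, or to 0), and heads combine as a disjunctive sum (two heads at the same place would cancel, matching j XOR j = 0). So the Nim-value is the XOR of the 1-indexed positions of the heads.
Face-up positions (1-indexed): [2, 3, 4, 6, 7, 8, 12, 13]
XOR 0 with 2: 0 XOR 2 = 2
XOR 2 with 3: 2 XOR 3 = 1
XOR 1 with 4: 1 XOR 4 = 5
XOR 5 with 6: 5 XOR 6 = 3
XOR 3 with 7: 3 XOR 7 = 4
XOR 4 with 8: 4 XOR 8 = 12
XOR 12 with 12: 12 XOR 12 = 0
XOR 0 with 13: 0 XOR 13 = 13
Nim-value = 13

13


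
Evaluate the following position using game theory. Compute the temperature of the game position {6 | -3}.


The game is {6 | -3}, a switch {a | b} with numbers a > b.
Cooling {a | b} by t gives {a - t | b + t}, which stops being hot when a - t = b + t, i.e. at t = (a - b)/2. So the temperature of a switch is (a - b)/2.
Temperature = (Left option - Right option) / 2
= (6 - (-3)) / 2
= 9 / 2
= 9/2

9/2


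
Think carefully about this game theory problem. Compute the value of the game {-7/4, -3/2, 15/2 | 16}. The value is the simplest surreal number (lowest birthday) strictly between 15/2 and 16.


Left options: {-7/4, -3/2, 15/2}, max = 15/2
Right options: {16}, min = 16
All options are numbers and max(Left) < min(Right), so by the simplicity theorem the value is the simplest (earliest-born) number strictly between 15/2 and 16.
Integers 8 through 15 all lie strictly between 15/2 and 16.
Among integers, the simplest (lowest birthday = smallest |n|; 0 is born on day 0, +-n on day n) is 8.
No non-integer in the interval can be simpler: if x is a non-integer in the interval, then floor(x) or ceil(x) also lies in the interval (the interval contains an integer), and both are proper prefixes of x's sign expansion, i.e. born earlier. So the game value is 8.
Game value = 8

8


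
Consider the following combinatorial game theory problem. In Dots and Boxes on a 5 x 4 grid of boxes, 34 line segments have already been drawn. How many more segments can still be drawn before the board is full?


Grid: 5 x 4 boxes, i.e. 6 rows and 5 columns of dots.
Horizontal edges: (rows + 1) * cols = 6 * 4 = 24
Vertical edges: rows * (cols + 1) = 5 * 5 = 25
Total edges: 24 + 25 = 49
Edges drawn: 34
Remaining: 49 - 34 = 15

15


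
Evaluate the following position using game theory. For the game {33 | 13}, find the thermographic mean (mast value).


Game = {33 | 13}, a switch {a | b} with numbers a > b.
Its thermograph has left wall a - t and right wall b + t, which meet at t = (a - b)/2, where both equal (a + b)/2. So the mast (mean value) is at (a + b)/2.
Mean = (33 + (13))/2 = 46/2 = 23

23


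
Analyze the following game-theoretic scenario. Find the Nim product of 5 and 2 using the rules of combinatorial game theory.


Nim multiplication is bilinear over XOR: (u XOR v) * w = (u*w) XOR (v*w).
So we split each operand into its bit components and XOR the pairwise Nim products.
5 = 1 + 4 (as XOR of powers of 2).
2 = 2 (as XOR of powers of 2).
Using the standard Nim-product table on single bits:
  2*2 = 3,   2*4 = 8,   2*8 = 12,
  4*4 = 6,   4*8 = 11,  8*8 = 13,
and  1*x = x (identity), k*l = l*k (commutative).
Pairwise Nim products:
  1 * 2 = 2
  4 * 2 = 8
XOR them: 2 XOR 8 = 10.
Result: 5 * 2 = 10 (in Nim).

10


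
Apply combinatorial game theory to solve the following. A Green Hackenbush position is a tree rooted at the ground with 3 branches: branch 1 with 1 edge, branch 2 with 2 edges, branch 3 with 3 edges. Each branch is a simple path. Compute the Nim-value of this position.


The tree has 3 branches from the ground vertex.
In Green Hackenbush, the Nim-value of a simple path of length k is k.
Branch 1: length 1, Nim-value = 1
Branch 2: length 2, Nim-value = 2
Branch 3: length 3, Nim-value = 3
Total Nim-value = XOR of all branch values:
0 XOR 1 = 1
1 XOR 2 = 3
3 XOR 3 = 0
Nim-value of the tree = 0

0


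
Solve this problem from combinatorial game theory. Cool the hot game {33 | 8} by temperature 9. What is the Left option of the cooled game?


Original game: {33 | 8} (a switch {a | b} with a > b).
Cooling by t (for t below the temperature (a - b)/2 = 25/2) taxes each move by t: {a | b} cooled by t is {a - t | b + t}.
Cooling amount: t = 9
Cooled Left option: 33 - 9 = 24
Cooled Right option: 8 + 9 = 17
Cooled game: {24 | 17}
Left option = 24

24


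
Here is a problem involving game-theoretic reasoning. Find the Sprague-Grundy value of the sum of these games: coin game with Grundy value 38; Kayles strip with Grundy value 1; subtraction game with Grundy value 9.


By the Sprague-Grundy theorem, the Grundy value of a sum of games is the XOR of individual Grundy values.
coin game: Grundy value = 38. Running XOR: 0 XOR 38 = 38
Kayles strip: Grundy value = 1. Running XOR: 38 XOR 1 = 39
subtraction game: Grundy value = 9. Running XOR: 39 XOR 9 = 46
The combined Grundy value is 46.

46


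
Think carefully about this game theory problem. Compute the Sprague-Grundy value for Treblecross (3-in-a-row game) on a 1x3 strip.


Treblecross: place X on empty cells; 3-in-a-row wins.
Playing within two cells of an existing X lets the opponent win at once, so sensible play treats the cells i-2..i+2 around each X as dead. The player left with no safe cell loses, so this is a normal-play take-away game on strips of safe cells.
Placing X at cell i (0-indexed) of a strip of k safe cells leaves independent strips of sizes max(0, i-2) and max(0, k-i-3). Hence G(k) = mex{ G(max(0,i-2)) XOR G(max(0,k-i-3)) : 0 <= i < k }, with G(0) = 0.
G(1): splits (0,0):0^0=0 -> mex({0}) = 1
G(2): splits (0,0):0^0=0 -> mex({0}) = 1
G(3): splits (0,0):0^0=0 -> mex({0}) = 1
Therefore G(3) = 1.

1


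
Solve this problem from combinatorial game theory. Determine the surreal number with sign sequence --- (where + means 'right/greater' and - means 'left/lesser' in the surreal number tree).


Sign expansion: ---
Rule: track bounds (lo, hi), initially (-inf, +inf). On '+', the current value becomes lo and we move to the simplest number in (value, hi): value + 1 if hi = +inf, otherwise the midpoint (value + hi)/2. On '-', the current value becomes hi and we move to value - 1 if lo = -inf, otherwise the midpoint (lo + value)/2.
Start at 0.
Step 1: sign = -, move left. Bounds: (-inf, 0). Value = -1
Step 2: sign = -, move left. Bounds: (-inf, -1). Value = -2
Step 3: sign = -, move left. Bounds: (-inf, -2). Value = -3
The surreal number with sign expansion --- is -3.

-3


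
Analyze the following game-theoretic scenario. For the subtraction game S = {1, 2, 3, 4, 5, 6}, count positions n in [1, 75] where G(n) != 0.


Subtraction set S = {1, 2, 3, 4, 5, 6}, so G(n) = n mod 7.
G(n) = 0 when n is a multiple of 7.
Multiples of 7 in [1, 75]: 10
N-positions (nonzero Grundy) = 75 - 10 = 65

65


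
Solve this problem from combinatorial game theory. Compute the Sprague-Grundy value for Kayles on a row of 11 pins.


Kayles: a move removes 1 or 2 adjacent pins from a contiguous row.
Removing pins from a row of k leaves two independent rows (a, b) with a + b = k - 1 (one pin) or a + b = k - 2 (two pins); an end removal gives a = 0.
By Sprague-Grundy, G(k) = mex{ G(a) XOR G(b) } over all these splits. G(0) = 0.
G(1): splits (0,0):0^0=0 -> mex({0}) = 1
G(2): splits (0,1):0^1=1 (0,0):0^0=0 -> mex({0, 1}) = 2
G(3): splits (0,2):0^2=2 (1,1):1^1=0 (0,1):0^1=1 -> mex({0, 1, 2}) = 3
G(4): splits (0,3):0^3=3 (1,2):1^2=3 (0,2):0^2=2 (1,1):1^1=0 -> mex({0, 2, 3}) = 1
G(5): splits (0,4):0^1=1 (1,3):1^3=2 (2,2):2^2=0 (0,3):0^3=3 (1,2):1^2=3 -> mex({0, 1, 2, 3}) = 4
G(6) = mex({0, 1, 2, 4}) = 3
G(7) = mex({0, 1, 3, 4, 5}) = 2
G(8) = mex({0, 2, 3, 5, 6}) = 1
G(9) = mex({0, 1, 2, 3, 6, 7}) = 4
G(10) = mex({0, 1, 3, 4, 5, 7}) = 2
G(11) = mex({0, 1, 2, 3, 4, 5}) = 6
Therefore G(11) = 6.

6


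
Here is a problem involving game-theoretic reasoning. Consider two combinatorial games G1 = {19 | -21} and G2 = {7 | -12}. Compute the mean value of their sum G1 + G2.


G1 = {19 | -21}, G2 = {7 | -12}
Each is a switch {a | b} with numbers a > b; its mean value is (a + b)/2, and mean value is additive over game sums: m(G1 + G2) = m(G1) + m(G2).
Mean of G1 = (19 + (-21))/2 = -2/2 = -1
Mean of G2 = (7 + (-12))/2 = -5/2 = -5/2
Mean of G1 + G2 = -1 + -5/2 = -7/2

-7/2


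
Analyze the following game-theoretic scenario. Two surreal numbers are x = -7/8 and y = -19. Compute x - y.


x = -7/8, y = -19
Converting to common denominator: 8
x = -7/8, y = -152/8
x - y = -7/8 - -19 = 145/8

145/8


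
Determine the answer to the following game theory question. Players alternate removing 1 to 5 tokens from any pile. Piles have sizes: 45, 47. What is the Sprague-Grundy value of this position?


Subtraction set: {1, 2, 3, 4, 5}
For this subtraction set, G(n) = n mod 6 (period = max + 1 = 6).
Pile 1 (size 45): G(45) = 45 mod 6 = 3
Pile 2 (size 47): G(47) = 47 mod 6 = 5
Total Grundy value = XOR of all: 3 XOR 5 = 6

6


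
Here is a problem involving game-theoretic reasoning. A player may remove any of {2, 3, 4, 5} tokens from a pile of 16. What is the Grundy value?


The subtraction set is S = {2, 3, 4, 5}.
G(k) = mex{ G(k - s) : s in S, s <= k }. We compute iteratively: G(0) = 0.
G(1) = mex({}) = 0
G(2) = mex({0}) = 1
G(3) = mex({0}) = 1
G(4) = mex({0, 1}) = 2
G(5) = mex({0, 1}) = 2
G(6) = mex({0, 1, 2}) = 3
G(7) = mex({1, 2}) = 0
G(8) = mex({1, 2, 3}) = 0
G(9) = mex({0, 2, 3}) = 1
G(10) = mex({0, 2, 3}) = 1
G(11) = mex({0, 1, 3}) = 2
Observe that G(7)..G(11) = 0, 0, 1, 1, 2 repeats G(0)..G(4) = 0, 0, 1, 1, 2.
For k >= max(S) = 5, G(k) is determined by the previous 5 values G(k-5)..G(k-1); a window of 5 consecutive values has recurred shifted by 7, so by induction G(k + 7) = G(k) for all k >= 0: the sequence is periodic from the start with period 7.
One period: G(0..6) = 0, 0, 1, 1, 2, 2, 3.
16 mod 7 = 2, so G(16) = G(2) = 1.

1


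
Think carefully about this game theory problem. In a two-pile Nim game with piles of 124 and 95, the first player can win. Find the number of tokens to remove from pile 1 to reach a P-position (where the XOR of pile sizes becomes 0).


Piles: 124 and 95
Current XOR: 124 XOR 95 = 35 (non-zero, so this is an N-position).
To make the XOR zero, we need to find a move that balances the piles.
For pile 1 (size 124): target = 124 XOR 35 = 95
We reduce pile 1 from 124 to 95.
Tokens removed: 124 - 95 = 29
Verification: 95 XOR 95 = 0

29


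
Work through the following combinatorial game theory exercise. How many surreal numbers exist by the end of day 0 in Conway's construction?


Day 0: {|} = 0 is born. Count = 1.
Day n: the number of surreal numbers born by day n is 2^(n+1) - 1.
By day 0: 2^1 - 1 = 1
By day 0: 1 surreal numbers.

1


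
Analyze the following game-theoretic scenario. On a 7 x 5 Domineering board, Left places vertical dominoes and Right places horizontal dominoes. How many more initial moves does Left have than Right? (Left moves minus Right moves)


Board is 7 x 5 (rows x cols).
Left (vertical) placements: (rows-1) * cols = 6 * 5 = 30
Right (horizontal) placements: rows * (cols-1) = 7 * 4 = 28
Advantage = Left - Right = 30 - 28 = 2

2


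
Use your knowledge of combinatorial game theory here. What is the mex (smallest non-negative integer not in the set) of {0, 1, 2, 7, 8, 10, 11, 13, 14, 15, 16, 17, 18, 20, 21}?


Set = {0, 1, 2, 7, 8, 10, 11, 13, 14, 15, 16, 17, 18, 20, 21}
0 is in the set.
1 is in the set.
2 is in the set.
3 is NOT in the set. This is the mex.
mex = 3

3


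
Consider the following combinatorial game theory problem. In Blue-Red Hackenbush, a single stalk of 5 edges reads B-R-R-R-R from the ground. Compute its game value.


Edges (from ground): B-R-R-R-R
By Berlekamp's sign-expansion rule, a Blue-Red Hackenbush stalk has the value of the surreal number whose sign sequence is the edge sequence with B -> + and R -> -.
Sign sequence: +----
Trace the sign expansion in the surreal number tree, starting from 0:
Edge 1: B (sign +) -> bounds (0, +inf), value = 1
Edge 2: R (sign -) -> bounds (0, 1), value = 1/2
Edge 3: R (sign -) -> bounds (0, 1/2), value = 1/4
Edge 4: R (sign -) -> bounds (0, 1/4), value = 1/8
Edge 5: R (sign -) -> bounds (0, 1/8), value = 1/16
Game value = 1/16

1/16


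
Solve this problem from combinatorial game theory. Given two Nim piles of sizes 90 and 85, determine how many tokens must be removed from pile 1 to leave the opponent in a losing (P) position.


Piles: 90 and 85
Current XOR: 90 XOR 85 = 15 (non-zero, so this is an N-position).
To make the XOR zero, we need to find a move that balances the piles.
For pile 1 (size 90): target = 90 XOR 15 = 85
We reduce pile 1 from 90 to 85.
Tokens removed: 90 - 85 = 5
Verification: 85 XOR 85 = 0

5


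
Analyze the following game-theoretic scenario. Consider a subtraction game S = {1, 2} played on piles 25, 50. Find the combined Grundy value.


Subtraction set: {1, 2}
For this subtraction set, G(n) = n mod 3 (period = max + 1 = 3).
Pile 1 (size 25): G(25) = 25 mod 3 = 1
Pile 2 (size 50): G(50) = 50 mod 3 = 2
Total Grundy value = XOR of all: 1 XOR 2 = 3

3


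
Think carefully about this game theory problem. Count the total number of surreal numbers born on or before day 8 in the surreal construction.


Day 0: {|} = 0 is born. Count = 1.
Day n: the number of surreal numbers born by day n is 2^(n+1) - 1.
By day 0: 2^1 - 1 = 1
By day 1: 2^2 - 1 = 3
By day 2: 2^3 - 1 = 7
By day 3: 2^4 - 1 = 15
By day 4: 2^5 - 1 = 31
By day 5: 2^6 - 1 = 63
By day 6: 2^7 - 1 = 127
By day 7: 2^8 - 1 = 255
By day 8: 2^9 - 1 = 511
By day 8: 511 surreal numbers.

511


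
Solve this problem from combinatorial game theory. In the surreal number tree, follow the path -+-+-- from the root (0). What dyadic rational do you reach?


Sign expansion: -+-+--
Rule: track bounds (lo, hi), initially (-inf, +inf). On '+', the current value becomes lo and we move to the simplest number in (value, hi): value + 1 if hi = +inf, otherwise the midpoint (value + hi)/2. On '-', the current value becomes hi and we move to value - 1 if lo = -inf, otherwise the midpoint (lo + value)/2.
Start at 0.
Step 1: sign = -, move left. Bounds: (-inf, 0). Value = -1
Step 2: sign = +, move right. Bounds: (-1, 0). Value = -1/2
Step 3: sign = -, move left. Bounds: (-1, -1/2). Value = -3/4
Step 4: sign = +, move right. Bounds: (-3/4, -1/2). Value = -5/8
Step 5: sign = -, move left. Bounds: (-3/4, -5/8). Value = -11/16
Step 6: sign = -, move left. Bounds: (-3/4, -11/16). Value = -23/32
The surreal number with sign expansion -+-+-- is -23/32.

-23/32


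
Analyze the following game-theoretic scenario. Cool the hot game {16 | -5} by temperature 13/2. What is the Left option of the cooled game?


Original game: {16 | -5} (a switch {a | b} with a > b).
Cooling by t (for t below the temperature (a - b)/2 = 21/2) taxes each move by t: {a | b} cooled by t is {a - t | b + t}.
Cooling amount: t = 13/2
Cooled Left option: 16 - 13/2 = 19/2
Cooled Right option: -5 + 13/2 = 3/2
Cooled game: {19/2 | 3/2}
Left option = 19/2

19/2


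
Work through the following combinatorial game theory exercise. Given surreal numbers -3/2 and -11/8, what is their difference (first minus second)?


x = -3/2, y = -11/8
Converting to common denominator: 8
x = -12/8, y = -11/8
x - y = -3/2 - -11/8 = -1/8

-1/8


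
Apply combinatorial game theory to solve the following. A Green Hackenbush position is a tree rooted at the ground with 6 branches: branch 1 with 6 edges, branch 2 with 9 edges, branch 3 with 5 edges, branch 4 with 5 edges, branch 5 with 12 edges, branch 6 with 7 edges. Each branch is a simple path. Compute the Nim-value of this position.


The tree has 6 branches from the ground vertex.
In Green Hackenbush, the Nim-value of a simple path of length k is k.
Branch 1: length 6, Nim-value = 6
Branch 2: length 9, Nim-value = 9
Branch 3: length 5, Nim-value = 5
Branch 4: length 5, Nim-value = 5
Branch 5: length 12, Nim-value = 12
Branch 6: length 7, Nim-value = 7
Total Nim-value = XOR of all branch values:
0 XOR 6 = 6
6 XOR 9 = 15
15 XOR 5 = 10
10 XOR 5 = 15
15 XOR 12 = 3
3 XOR 7 = 4
Nim-value of the tree = 4

4


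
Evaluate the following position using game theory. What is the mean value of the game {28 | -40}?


Game = {28 | -40}, a switch {a | b} with numbers a > b.
Its thermograph has left wall a - t and right wall b + t, which meet at t = (a - b)/2, where both equal (a + b)/2. So the mast (mean value) is at (a + b)/2.
Mean = (28 + (-40))/2 = -12/2 = -6

-6


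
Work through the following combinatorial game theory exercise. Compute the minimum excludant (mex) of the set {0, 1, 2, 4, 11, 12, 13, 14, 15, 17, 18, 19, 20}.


Set = {0, 1, 2, 4, 11, 12, 13, 14, 15, 17, 18, 19, 20}
0 is in the set.
1 is in the set.
2 is in the set.
3 is NOT in the set. This is the mex.
mex = 3

3


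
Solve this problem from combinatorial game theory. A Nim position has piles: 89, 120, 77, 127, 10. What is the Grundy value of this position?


We need the XOR (exclusive or) of all pile sizes.
After XOR-ing pile 1 (size 89): 0 XOR 89 = 89
After XOR-ing pile 2 (size 120): 89 XOR 120 = 33
After XOR-ing pile 3 (size 77): 33 XOR 77 = 108
After XOR-ing pile 4 (size 127): 108 XOR 127 = 19
After XOR-ing pile 5 (size 10): 19 XOR 10 = 25
The Nim-value of this position is 25.

25


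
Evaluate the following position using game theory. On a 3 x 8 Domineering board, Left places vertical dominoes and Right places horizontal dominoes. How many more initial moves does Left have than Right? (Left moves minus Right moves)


Board is 3 x 8 (rows x cols).
Left (vertical) placements: (rows-1) * cols = 2 * 8 = 16
Right (horizontal) placements: rows * (cols-1) = 3 * 7 = 21
Advantage = Left - Right = 16 - 21 = -5

-5


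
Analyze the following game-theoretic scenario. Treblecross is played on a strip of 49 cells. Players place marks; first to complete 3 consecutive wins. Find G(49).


Treblecross: place X on empty cells; 3-in-a-row wins.
Playing within two cells of an existing X lets the opponent win at once, so sensible play treats the cells i-2..i+2 around each X as dead. The player left with no safe cell loses, so this is a normal-play take-away game on strips of safe cells.
Placing X at cell i (0-indexed) of a strip of k safe cells leaves independent strips of sizes max(0, i-2) and max(0, k-i-3). Hence G(k) = mex{ G(max(0,i-2)) XOR G(max(0,k-i-3)) : 0 <= i < k }, with G(0) = 0.
G(1): splits (0,0):0^0=0 -> mex({0}) = 1
G(2): splits (0,0):0^0=0 -> mex({0}) = 1
G(3): splits (0,0):0^0=0 -> mex({0}) = 1
G(4): splits (0,1):0^1=1 (0,0):0^0=0 -> mex({0, 1}) = 2
G(5): splits (0,2):0^1=1 (0,1):0^1=1 (0,0):0^0=0 -> mex({0, 1}) = 2
G(6) = mex({1}) = 0
G(7) = mex({0, 1, 2}) = 3
G(8) = mex({0, 1, 2}) = 3
G(9) = mex({0, 2}) = 1
G(10) = mex({0, 2, 3}) = 1
G(11) = mex({0, 3}) = 1
G(12) = mex({1, 3}) = 0
G(13) = mex({0, 1, 2, 3}) = 4
G(14) = mex({0, 1, 2}) = 3
G(15) = mex({0, 1, 2}) = 3
G(16) = mex({0, 1, 2, 4}) = 3
G(17) = mex({0, 1, 3, 4}) = 2
G(18) = mex({0, 1, 3, 4}) = 2
G(19) = mex({0, 1, 3, 5}) = 2
G(20) = mex({0, 1, 2, 3, 5}) = 4
G(21) = mex({0, 1, 2, 3, 5}) = 4
G(22) = mex({1, 2, 6}) = 0
G(23) = mex({0, 1, 2, 3, 4, 6}) = 5
G(24) = mex({0, 1, 2, 3, 4}) = 5
G(25) = mex({0, 1, 3, 4, 7}) = 2
G(26) = mex({0, 1, 3, 4, 5, 7}) = 2
G(27) = mex({0, 1, 3, 5}) = 2
G(28) = mex({0, 1, 2, 5}) = 3
G(29) = mex({0, 1, 2, 4, 5, 6}) = 3
G(30) = mex({1, 2, 4, 6}) = 0
G(31) = mex({0, 1, 2, 3, 4, 6}) = 5
G(32) = mex({1, 2, 3, 4, 7}) = 0
G(33) = mex({0, 3, 7}) = 1
G(34) = mex({0, 2, 3, 5, 7}) = 1
G(35) = mex({0, 2, 3, 5, 6}) = 1
G(36) = mex({0, 1, 2, 5, 6}) = 3
G(37) = mex({0, 1, 2, 4, 5, 6}) = 3
G(38) = mex({0, 1, 2, 4}) = 3
G(39) = mex({0, 1, 2, 3, 4, 7}) = 5
G(40) = mex({0, 1, 2, 3, 4, 5, 7}) = 6
G(41) = mex({0, 1, 2, 3, 5, 7}) = 4
G(42) = mex({0, 1, 2, 3, 5, 6, 7}) = 4
G(43) = mex({0, 2, 3, 5, 6}) = 1
G(44) = mex({1, 2, 3, 4, 5, 6}) = 0
G(45) = mex({0, 1, 2, 3, 4, 6, 7}) = 5
G(46) = mex({0, 1, 2, 3, 4, 7}) = 5
G(47) = mex({0, 1, 2, 3, 4, 5, 7}) = 6
G(48) = mex({0, 1, 2, 3, 4, 5, 7}) = 6
G(49) = mex({0, 1, 3, 4, 5, 7}) = 2
Therefore G(49) = 2.

2


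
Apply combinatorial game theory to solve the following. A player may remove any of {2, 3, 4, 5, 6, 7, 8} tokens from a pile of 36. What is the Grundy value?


The subtraction set is S = {2, 3, 4, 5, 6, 7, 8}.
G(k) = mex{ G(k - s) : s in S, s <= k }. We compute iteratively: G(0) = 0.
G(1) = mex({}) = 0
G(2) = mex({0}) = 1
G(3) = mex({0}) = 1
G(4) = mex({0, 1}) = 2
G(5) = mex({0, 1}) = 2
G(6) = mex({0, 1, 2}) = 3
G(7) = mex({0, 1, 2}) = 3
G(8) = mex({0, 1, 2, 3}) = 4
G(9) = mex({0, 1, 2, 3}) = 4
G(10) = mex({1, 2, 3, 4}) = 0
G(11) = mex({1, 2, 3, 4}) = 0
G(12) = mex({0, 2, 3, 4}) = 1
G(13) = mex({0, 2, 3, 4}) = 1
G(14) = mex({0, 1, 3, 4}) = 2
G(15) = mex({0, 1, 3, 4}) = 2
G(16) = mex({0, 1, 2, 4}) = 3
G(17) = mex({0, 1, 2, 4}) = 3
Observe that G(10)..G(17) = 0, 0, 1, 1, 2, 2, 3, 3 repeats G(0)..G(7) = 0, 0, 1, 1, 2, 2, 3, 3.
For k >= max(S) = 8, G(k) is determined by the previous 8 values G(k-8)..G(k-1); a window of 8 consecutive values has recurred shifted by 10, so by induction G(k + 10) = G(k) for all k >= 0: the sequence is periodic from the start with period 10.
One period: G(0..9) = 0, 0, 1, 1, 2, 2, 3, 3, 4, 4.
36 mod 10 = 6, so G(36) = G(6) = 3.

3


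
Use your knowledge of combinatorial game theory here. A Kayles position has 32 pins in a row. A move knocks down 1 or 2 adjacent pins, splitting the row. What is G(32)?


Kayles: a move removes 1 or 2 adjacent pins from a contiguous row.
Removing pins from a row of k leaves two independent rows (a, b) with a + b = k - 1 (one pin) or a + b = k - 2 (two pins); an end removal gives a = 0.
By Sprague-Grundy, G(k) = mex{ G(a) XOR G(b) } over all these splits. G(0) = 0.
G(1): splits (0,0):0^0=0 -> mex({0}) = 1
G(2): splits (0,1):0^1=1 (0,0):0^0=0 -> mex({0, 1}) = 2
G(3): splits (0,2):0^2=2 (1,1):1^1=0 (0,1):0^1=1 -> mex({0, 1, 2}) = 3
G(4): splits (0,3):0^3=3 (1,2):1^2=3 (0,2):0^2=2 (1,1):1^1=0 -> mex({0, 2, 3}) = 1
G(5): splits (0,4):0^1=1 (1,3):1^3=2 (2,2):2^2=0 (0,3):0^3=3 (1,2):1^2=3 -> mex({0, 1, 2, 3}) = 4
G(6) = mex({0, 1, 2, 4}) = 3
G(7) = mex({0, 1, 3, 4, 5}) = 2
G(8) = mex({0, 2, 3, 5, 6}) = 1
G(9) = mex({0, 1, 2, 3, 6, 7}) = 4
G(10) = mex({0, 1, 3, 4, 5, 7}) = 2
G(11) = mex({0, 1, 2, 3, 4, 5}) = 6
G(12) = mex({0, 1, 2, 3, 5, 6, 7}) = 4
G(13) = mex({0, 2, 3, 4, 6, 7}) = 1
G(14) = mex({0, 1, 4, 5, 6, 7}) = 2
G(15) = mex({0, 1, 2, 3, 4, 5, 6}) = 7
G(16) = mex({0, 2, 3, 5, 6, 7}) = 1
G(17) = mex({0, 1, 2, 3, 5, 6, 7}) = 4
G(18) = mex({0, 1, 2, 4, 5, 6}) = 3
G(19) = mex({0, 1, 3, 4, 5, 7}) = 2
G(20) = mex({0, 2, 3, 4, 5, 6, 7}) = 1
G(21) = mex({0, 1, 2, 3, 5, 6, 7}) = 4
G(22) = mex({0, 1, 2, 3, 4, 5, 7}) = 6
G(23) = mex({0, 1, 2, 3, 4, 5, 6}) = 7
G(24) = mex({0, 1, 2, 3, 5, 6, 7}) = 4
G(25) = mex({0, 2, 3, 4, 6, 7}) = 1
G(26) = mex({0, 1, 3, 4, 5, 6, 7}) = 2
G(27) = mex({0, 1, 2, 3, 4, 5, 6, 7}) = 8
G(28) = mex({0, 1, 2, 3, 4, 6, 7, 8}) = 5
G(29) = mex({0, 1, 2, 3, 5, 6, 7, 8, 9}) = 4
G(30) = mex({0, 1, 2, 3, 4, 5, 6, 9, 10}) = 7
G(31) = mex({0, 1, 3, 4, 5, 7, 10, 11}) = 2
G(32) = mex({0, 2, 3, 4, 5, 6, 7, 9, 11}) = 1
Therefore G(32) = 1.

1


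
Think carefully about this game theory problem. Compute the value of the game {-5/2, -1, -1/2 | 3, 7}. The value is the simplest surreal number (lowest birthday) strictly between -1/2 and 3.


Left options: {-5/2, -1, -1/2}, max = -1/2
Right options: {3, 7}, min = 3
All options are numbers and max(Left) < min(Right), so by the simplicity theorem the value is the simplest (earliest-born) number strictly between -1/2 and 3.
Integers 0 through 2 all lie strictly between -1/2 and 3.
Among integers, the simplest (lowest birthday = smallest |n|; 0 is born on day 0, +-n on day n) is 0.
No non-integer in the interval can be simpler: if x is a non-integer in the interval, then floor(x) or ceil(x) also lies in the interval (the interval contains an integer), and both are proper prefixes of x's sign expansion, i.e. born earlier. So the game value is 0.
Game value = 0

0


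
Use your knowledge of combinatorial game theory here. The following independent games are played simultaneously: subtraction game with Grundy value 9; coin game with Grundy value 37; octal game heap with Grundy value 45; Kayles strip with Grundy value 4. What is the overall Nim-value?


By the Sprague-Grundy theorem, the Grundy value of a sum of games is the XOR of individual Grundy values.
subtraction game: Grundy value = 9. Running XOR: 0 XOR 9 = 9
coin game: Grundy value = 37. Running XOR: 9 XOR 37 = 44
octal game heap: Grundy value = 45. Running XOR: 44 XOR 45 = 1
Kayles strip: Grundy value = 4. Running XOR: 1 XOR 4 = 5
The combined Grundy value is 5.

5


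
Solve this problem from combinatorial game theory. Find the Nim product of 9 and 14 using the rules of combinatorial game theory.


Nim multiplication is bilinear over XOR: (u XOR v) * w = (u*w) XOR (v*w).
So we split each operand into its bit components and XOR the pairwise Nim products.
9 = 1 + 8 (as XOR of powers of 2).
14 = 2 + 4 + 8 (as XOR of powers of 2).
Using the standard Nim-product table on single bits:
  2*2 = 3,   2*4 = 8,   2*8 = 12,
  4*4 = 6,   4*8 = 11,  8*8 = 13,
and  1*x = x (identity), k*l = l*k (commutative).
Pairwise Nim products:
  1 * 2 = 2
  1 * 4 = 4
  1 * 8 = 8
  8 * 2 = 12
  8 * 4 = 11
  8 * 8 = 13
XOR them: 2 XOR 4 XOR 8 XOR 12 XOR 11 XOR 13 = 4.
Result: 9 * 14 = 4 (in Nim).

4


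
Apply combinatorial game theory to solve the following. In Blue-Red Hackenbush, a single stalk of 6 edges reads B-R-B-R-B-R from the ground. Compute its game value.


Edges (from ground): B-R-B-R-B-R
By Berlekamp's sign-expansion rule, a Blue-Red Hackenbush stalk has the value of the surreal number whose sign sequence is the edge sequence with B -> + and R -> -.
Sign sequence: +-+-+-
Trace the sign expansion in the surreal number tree, starting from 0:
Edge 1: B (sign +) -> bounds (0, +inf), value = 1
Edge 2: R (sign -) -> bounds (0, 1), value = 1/2
Edge 3: B (sign +) -> bounds (1/2, 1), value = 3/4
Edge 4: R (sign -) -> bounds (1/2, 3/4), value = 5/8
Edge 5: B (sign +) -> bounds (5/8, 3/4), value = 11/16
Edge 6: R (sign -) -> bounds (5/8, 11/16), value = 21/32
Game value = 21/32

21/32


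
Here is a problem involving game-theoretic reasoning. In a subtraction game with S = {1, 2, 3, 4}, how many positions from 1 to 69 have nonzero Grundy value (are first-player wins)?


Subtraction set S = {1, 2, 3, 4}, so G(n) = n mod 5.
G(n) = 0 when n is a multiple of 5.
Multiples of 5 in [1, 69]: 13
N-positions (nonzero Grundy) = 69 - 13 = 56

56


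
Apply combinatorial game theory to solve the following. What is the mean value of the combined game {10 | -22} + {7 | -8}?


G1 = {10 | -22}, G2 = {7 | -8}
Each is a switch {a | b} with numbers a > b; its mean value is (a + b)/2, and mean value is additive over game sums: m(G1 + G2) = m(G1) + m(G2).
Mean of G1 = (10 + (-22))/2 = -12/2 = -6
Mean of G2 = (7 + (-8))/2 = -1/2 = -1/2
Mean of G1 + G2 = -6 + -1/2 = -13/2

-13/2


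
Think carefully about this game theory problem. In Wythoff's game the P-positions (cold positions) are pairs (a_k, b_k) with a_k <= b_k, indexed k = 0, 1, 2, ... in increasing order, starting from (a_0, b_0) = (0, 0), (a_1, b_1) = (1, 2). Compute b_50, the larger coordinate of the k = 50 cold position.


By Wythoff's theorem, a_k = floor(k * phi) and b_k = floor(k * phi^2) = a_k + k, where phi = (1 + sqrt(5))/2 is the golden ratio.
phi = (1 + sqrt(5))/2 = 1.618034
phi^2 = phi + 1 = 2.618034
k = 50
k * phi^2 = 50 * 2.618034 = 130.901699
b_50 = floor(k * phi^2) = 130 (check: a_50 + k = 80 + 50 = 130)

130


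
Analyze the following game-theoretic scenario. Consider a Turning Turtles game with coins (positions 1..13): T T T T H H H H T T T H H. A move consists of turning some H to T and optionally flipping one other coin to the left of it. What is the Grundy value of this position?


Coins: T T T T H H H H T T T H H
Key fact: a single head at position k behaves exactly like a Nim heap of size k (turning it to T and optionally flipping a coin at j < k corresponds to moving the heap from k to j, or to 0), and heads combine as a disjunctive sum (two heads at the same place would cancel, matching j XOR j = 0). So the Nim-value is the XOR of the 1-indexed positions of the heads.
Face-up positions (1-indexed): [5, 6, 7, 8, 12, 13]
XOR 0 with 5: 0 XOR 5 = 5
XOR 5 with 6: 5 XOR 6 = 3
XOR 3 with 7: 3 XOR 7 = 4
XOR 4 with 8: 4 XOR 8 = 12
XOR 12 with 12: 12 XOR 12 = 0
XOR 0 with 13: 0 XOR 13 = 13
Nim-value = 13

13


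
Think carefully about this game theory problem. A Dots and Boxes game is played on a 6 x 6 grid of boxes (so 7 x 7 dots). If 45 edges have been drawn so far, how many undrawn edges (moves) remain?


Grid: 6 x 6 boxes, i.e. 7 rows and 7 columns of dots.
Horizontal edges: (rows + 1) * cols = 7 * 6 = 42
Vertical edges: rows * (cols + 1) = 6 * 7 = 42
Total edges: 42 + 42 = 84
Edges drawn: 45
Remaining: 84 - 45 = 39

39
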